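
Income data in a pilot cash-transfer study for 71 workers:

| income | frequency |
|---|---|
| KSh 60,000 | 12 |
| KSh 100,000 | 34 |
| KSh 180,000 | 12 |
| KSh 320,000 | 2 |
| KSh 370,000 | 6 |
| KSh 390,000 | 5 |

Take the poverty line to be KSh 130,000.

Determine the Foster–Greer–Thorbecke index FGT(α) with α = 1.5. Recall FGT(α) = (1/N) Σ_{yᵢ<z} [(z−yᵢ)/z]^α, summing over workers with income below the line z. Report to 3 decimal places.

0.120

Poor units: 12×KSh 60,000, 34×KSh 100,000 (q = 46 of N = 71).
Gap ratios (z−y)/z: (130000−60000)/130000 = 0.5385 (×12); (130000−100000)/130000 = 0.2308 (×34).
Raised to α = 1.5: 0.39512 (×12); 0.11086 (×34).
Sum = 8.510643; FGT(1.5) = 8.510643 / 71 = 0.120.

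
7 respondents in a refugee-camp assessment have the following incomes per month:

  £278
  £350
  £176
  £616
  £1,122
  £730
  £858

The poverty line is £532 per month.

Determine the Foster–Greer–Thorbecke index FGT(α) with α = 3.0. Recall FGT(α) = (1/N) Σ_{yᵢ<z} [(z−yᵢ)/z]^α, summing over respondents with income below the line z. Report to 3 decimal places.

0.064

Incomes under z: £176, £278, £350 (q = 3 of N = 7).
Relative gaps: (532−176)/532 = 0.6692; (532−278)/532 = 0.4774; (532−350)/532 = 0.3421.
Raised to α = 3.0: 0.29965; 0.10883; 0.04004.
Sum = 0.448524; FGT(3.0) = 0.448524 / 7 = 0.064.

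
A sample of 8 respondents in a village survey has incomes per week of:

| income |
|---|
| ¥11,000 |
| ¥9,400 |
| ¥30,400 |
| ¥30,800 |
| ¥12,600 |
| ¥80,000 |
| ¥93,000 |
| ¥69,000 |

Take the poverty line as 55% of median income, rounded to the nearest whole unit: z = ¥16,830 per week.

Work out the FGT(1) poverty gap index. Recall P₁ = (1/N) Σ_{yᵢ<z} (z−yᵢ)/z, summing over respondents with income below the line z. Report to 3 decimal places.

Poor units: ¥9,400, ¥11,000, ¥12,600 (q = 3 of N = 8).
Shortfall ratios: (16830−9400)/16830 = 0.4415; (16830−11000)/16830 = 0.3464; (16830−12600)/16830 = 0.2513.
Σ = 1.039216. Dividing by the full population N = 8 gives P₁ = 0.130.

0.130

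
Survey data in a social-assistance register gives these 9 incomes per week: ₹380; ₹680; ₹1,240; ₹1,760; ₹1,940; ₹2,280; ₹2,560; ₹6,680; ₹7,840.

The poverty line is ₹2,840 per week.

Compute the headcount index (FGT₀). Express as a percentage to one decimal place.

77.8%

7 of the 9 families have income below ₹2,840.
H = 7/9 = 77.8%.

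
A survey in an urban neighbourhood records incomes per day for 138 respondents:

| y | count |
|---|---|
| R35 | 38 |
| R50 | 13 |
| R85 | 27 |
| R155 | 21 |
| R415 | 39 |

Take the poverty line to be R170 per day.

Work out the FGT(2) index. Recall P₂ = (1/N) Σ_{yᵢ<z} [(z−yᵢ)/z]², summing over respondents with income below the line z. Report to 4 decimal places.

Below z: 38×R35, 13×R50, 27×R85, 21×R155 (q = 99 of N = 138).
Shortfall ratios: (170−35)/170 = 0.7941 (×38); (170−50)/170 = 0.7059 (×13); (170−85)/170 = 0.5000 (×27); (170−155)/170 = 0.0882 (×21).
Squared: 0.6306 (×38); 0.4983 (×13); 0.2500 (×27); 0.0078 (×21).
Sum = 37.354671; P₂ = 37.354671 / 138 = 0.2707.

0.2707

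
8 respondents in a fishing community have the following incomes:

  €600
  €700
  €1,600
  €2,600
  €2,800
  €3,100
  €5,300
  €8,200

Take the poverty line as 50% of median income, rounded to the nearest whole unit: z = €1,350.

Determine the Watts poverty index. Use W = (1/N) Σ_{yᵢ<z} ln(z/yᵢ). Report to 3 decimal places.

0.183

Poor units: €600, €700 (q = 2 of N = 8).
ln(z/y) terms: ln(1350/600) = 0.8109; ln(1350/700) = 0.6568.
W = 1.467710 / 8 = 0.183.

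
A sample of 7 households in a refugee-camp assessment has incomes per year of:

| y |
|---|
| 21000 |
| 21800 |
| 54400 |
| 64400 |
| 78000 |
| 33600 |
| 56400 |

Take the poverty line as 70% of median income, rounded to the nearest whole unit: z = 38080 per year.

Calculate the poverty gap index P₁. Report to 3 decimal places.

Poor units: 21000, 21800, 33600 (q = 3 of N = 7).
Normalized shortfalls: (38080−21000)/38080 = 0.4485; (38080−21800)/38080 = 0.4275; (38080−33600)/38080 = 0.1176.
Σ = 0.993697. Dividing by the full population N = 7 gives P₁ = 0.142.

0.142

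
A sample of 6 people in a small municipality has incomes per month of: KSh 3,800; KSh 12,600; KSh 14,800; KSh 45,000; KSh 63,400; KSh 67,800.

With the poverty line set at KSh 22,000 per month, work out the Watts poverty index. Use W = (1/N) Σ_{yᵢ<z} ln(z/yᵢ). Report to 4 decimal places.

0.4516

Below z: KSh 3,800, KSh 12,600, KSh 14,800 (q = 3 of N = 6).
Log shortfalls: ln(22000/3800) = 1.7560; ln(22000/12600) = 0.5573; ln(22000/14800) = 0.3964.
W = 2.709802 / 6 = 0.4516.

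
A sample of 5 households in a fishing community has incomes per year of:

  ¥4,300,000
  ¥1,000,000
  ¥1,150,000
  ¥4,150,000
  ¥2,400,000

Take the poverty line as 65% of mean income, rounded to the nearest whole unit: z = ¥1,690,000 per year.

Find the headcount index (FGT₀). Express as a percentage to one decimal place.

40.0%

2 of the 5 households have income below ¥1,690,000.
H = 2/5 = 40.0%.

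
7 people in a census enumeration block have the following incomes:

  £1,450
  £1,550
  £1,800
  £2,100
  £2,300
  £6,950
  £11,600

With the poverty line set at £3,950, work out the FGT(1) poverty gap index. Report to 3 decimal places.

Incomes under z: £1,450, £1,550, £1,800, £2,100, £2,300 (q = 5 of N = 7).
Shortfall ratios: (3950−1450)/3950 = 0.6329; (3950−1550)/3950 = 0.6076; (3950−1800)/3950 = 0.5443; (3950−2100)/3950 = 0.4684; (3950−2300)/3950 = 0.4177.
Σ = 2.670886. Dividing by the full population N = 7 gives P₁ = 0.382.

0.382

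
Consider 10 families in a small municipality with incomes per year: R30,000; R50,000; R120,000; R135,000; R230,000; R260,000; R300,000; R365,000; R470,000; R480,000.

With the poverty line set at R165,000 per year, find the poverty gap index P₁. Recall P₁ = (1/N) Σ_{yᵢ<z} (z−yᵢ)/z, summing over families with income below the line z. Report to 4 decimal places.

0.1970

Below the line: R30,000, R50,000, R120,000, R135,000 (q = 4 of N = 10).
Gap ratios (z−y)/z: (165000−30000)/165000 = 0.8182; (165000−50000)/165000 = 0.6970; (165000−120000)/165000 = 0.2727; (165000−135000)/165000 = 0.1818.
Sum of shortfalls = 1.969697; P₁ averages over all N: 1.969697 / 10 = 0.1970.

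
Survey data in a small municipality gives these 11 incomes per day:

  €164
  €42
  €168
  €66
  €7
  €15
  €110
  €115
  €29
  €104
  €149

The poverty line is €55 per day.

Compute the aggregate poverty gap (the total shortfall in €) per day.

€127

Poor units: €7, €15, €29, €42 (q = 4 of N = 11).
Individual gaps: 55−7 = 48; 55−15 = 40; 55−29 = 26; 55−42 = 13.
Aggregate gap = €127.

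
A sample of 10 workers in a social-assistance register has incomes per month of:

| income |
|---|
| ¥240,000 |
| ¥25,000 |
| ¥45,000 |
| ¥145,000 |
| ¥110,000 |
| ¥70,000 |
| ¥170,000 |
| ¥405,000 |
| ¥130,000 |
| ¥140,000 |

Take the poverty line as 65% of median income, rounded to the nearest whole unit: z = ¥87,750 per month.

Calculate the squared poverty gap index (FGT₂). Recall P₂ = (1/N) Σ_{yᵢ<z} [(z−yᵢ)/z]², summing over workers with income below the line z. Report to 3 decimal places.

Poor units: ¥25,000, ¥45,000, ¥70,000 (q = 3 of N = 10).
Shortfall ratios: (87750−25000)/87750 = 0.7151; (87750−45000)/87750 = 0.4872; (87750−70000)/87750 = 0.2023.
Squared: 0.5114; 0.2373; 0.0409.
Sum = 0.789628; P₂ = 0.789628 / 10 = 0.079.

0.079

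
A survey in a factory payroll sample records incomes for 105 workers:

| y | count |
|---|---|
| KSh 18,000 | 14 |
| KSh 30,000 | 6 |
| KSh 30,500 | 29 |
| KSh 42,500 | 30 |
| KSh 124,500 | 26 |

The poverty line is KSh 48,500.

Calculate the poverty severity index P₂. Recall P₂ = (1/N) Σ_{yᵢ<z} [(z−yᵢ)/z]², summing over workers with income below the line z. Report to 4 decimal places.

0.1035

Below the line: 14×KSh 18,000, 6×KSh 30,000, 29×KSh 30,500, 30×KSh 42,500 (q = 79 of N = 105).
Normalized shortfalls: (48500−18000)/48500 = 0.6289 (×14); (48500−30000)/48500 = 0.3814 (×6); (48500−30500)/48500 = 0.3711 (×29); (48500−42500)/48500 = 0.1237 (×30).
Squared: 0.3955 (×14); 0.1455 (×6); 0.1377 (×29); 0.0153 (×30).
Sum = 10.863216; P₂ = 10.863216 / 105 = 0.1035.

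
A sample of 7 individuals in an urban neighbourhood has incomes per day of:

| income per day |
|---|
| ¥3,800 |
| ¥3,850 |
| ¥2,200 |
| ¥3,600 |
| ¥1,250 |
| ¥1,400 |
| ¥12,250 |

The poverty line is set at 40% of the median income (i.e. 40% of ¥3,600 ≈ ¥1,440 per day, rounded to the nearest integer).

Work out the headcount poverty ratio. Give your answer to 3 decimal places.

2 of the 7 individuals have income below ¥1,440.
H = 2/7 = 0.286.

0.286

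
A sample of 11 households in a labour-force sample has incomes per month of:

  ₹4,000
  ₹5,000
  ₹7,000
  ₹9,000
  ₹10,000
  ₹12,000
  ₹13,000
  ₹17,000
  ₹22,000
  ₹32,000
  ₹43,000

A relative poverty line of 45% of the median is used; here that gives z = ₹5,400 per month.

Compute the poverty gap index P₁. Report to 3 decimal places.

0.030

Below the line: ₹4,000, ₹5,000 (q = 2 of N = 11).
Normalized shortfalls: (5400−4000)/5400 = 0.2593; (5400−5000)/5400 = 0.0741.
Sum of shortfalls = 0.333333; P₁ averages over all N: 0.333333 / 11 = 0.030.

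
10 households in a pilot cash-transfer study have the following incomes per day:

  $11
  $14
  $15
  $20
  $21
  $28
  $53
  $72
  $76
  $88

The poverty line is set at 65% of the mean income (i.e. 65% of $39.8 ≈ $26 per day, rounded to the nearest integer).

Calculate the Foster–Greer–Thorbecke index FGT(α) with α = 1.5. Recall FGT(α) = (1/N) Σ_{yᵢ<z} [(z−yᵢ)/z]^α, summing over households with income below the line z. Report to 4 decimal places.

0.1222

Poor units: $11, $14, $15, $20, $21 (q = 5 of N = 10).
Relative gaps: (26−11)/26 = 0.5769; (26−14)/26 = 0.4615; (26−15)/26 = 0.4231; (26−20)/26 = 0.2308; (26−21)/26 = 0.1923.
Raised to α = 1.5: 0.43820; 0.31355; 0.27519; 0.11086; 0.08433.
Sum = 1.222136; FGT(1.5) = 1.222136 / 10 = 0.1222.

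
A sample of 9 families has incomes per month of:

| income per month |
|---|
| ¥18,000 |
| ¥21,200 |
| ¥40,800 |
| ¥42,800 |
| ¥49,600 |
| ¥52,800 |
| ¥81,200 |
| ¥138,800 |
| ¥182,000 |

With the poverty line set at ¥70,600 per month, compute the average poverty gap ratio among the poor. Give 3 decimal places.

0.468

Incomes under z: ¥18,000, ¥21,200, ¥40,800, ¥42,800, ¥49,600, ¥52,800 (q = 6 of N = 9).
Relative gaps: 0.7450, 0.6997, 0.4221, 0.3938, 0.2975, 0.2521; sum = 2.810198.
The income-gap ratio divides by q (the poor only): 2.810198 / 6 = 0.468.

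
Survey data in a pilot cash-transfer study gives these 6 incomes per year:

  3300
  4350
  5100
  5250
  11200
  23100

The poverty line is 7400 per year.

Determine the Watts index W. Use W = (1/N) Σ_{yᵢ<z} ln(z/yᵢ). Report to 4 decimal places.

0.3424

Incomes under z: 3300, 4350, 5100, 5250 (q = 4 of N = 6).
ln(z/y) terms: ln(7400/3300) = 0.8076; ln(7400/4350) = 0.5313; ln(7400/5100) = 0.3722; ln(7400/5250) = 0.3433.
W = 2.054353 / 6 = 0.3424.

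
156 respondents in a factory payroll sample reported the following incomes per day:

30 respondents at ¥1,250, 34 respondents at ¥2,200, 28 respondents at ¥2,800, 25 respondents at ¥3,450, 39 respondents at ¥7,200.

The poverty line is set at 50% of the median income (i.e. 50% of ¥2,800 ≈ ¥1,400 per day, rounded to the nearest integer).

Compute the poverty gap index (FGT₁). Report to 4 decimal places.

0.0206

Incomes under z: 30×¥1,250 (q = 30 of N = 156).
Gap ratios (z−y)/z: (1400−1250)/1400 = 0.1071 (×30).
Σ = 3.214286. Dividing by the full population N = 156 gives P₁ = 0.0206.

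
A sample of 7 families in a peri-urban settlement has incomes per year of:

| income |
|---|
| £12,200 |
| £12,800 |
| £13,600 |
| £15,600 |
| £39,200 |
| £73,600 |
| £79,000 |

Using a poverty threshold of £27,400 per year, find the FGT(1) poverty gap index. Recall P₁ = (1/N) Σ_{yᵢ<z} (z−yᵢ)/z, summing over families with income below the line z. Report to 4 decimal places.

0.2888

Poor units: £12,200, £12,800, £13,600, £15,600 (q = 4 of N = 7).
Gap ratios (z−y)/z: (27400−12200)/27400 = 0.5547; (27400−12800)/27400 = 0.5328; (27400−13600)/27400 = 0.5036; (27400−15600)/27400 = 0.4307.
Sum of shortfalls = 2.021898; P₁ averages over all N: 2.021898 / 7 = 0.2888.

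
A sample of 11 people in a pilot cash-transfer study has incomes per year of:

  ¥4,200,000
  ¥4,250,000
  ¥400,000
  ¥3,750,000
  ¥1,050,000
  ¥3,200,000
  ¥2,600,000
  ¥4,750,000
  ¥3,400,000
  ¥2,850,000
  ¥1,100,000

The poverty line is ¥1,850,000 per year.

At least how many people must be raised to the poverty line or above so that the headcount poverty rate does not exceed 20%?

1

3 of the 11 people are poor, so H = 3/11 = 0.273.
A headcount ratio of at most 20% allows at most ⌊0.20 × 11⌋ = 2 poor people.
So at least 3 − 2 = 1 must be lifted.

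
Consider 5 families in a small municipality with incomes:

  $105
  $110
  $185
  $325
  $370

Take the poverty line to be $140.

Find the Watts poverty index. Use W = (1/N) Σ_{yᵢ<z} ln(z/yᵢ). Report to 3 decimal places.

Below z: $105, $110 (q = 2 of N = 5).
Log gaps: ln(140/105) = 0.2877; ln(140/110) = 0.2412.
W = 0.528844 / 5 = 0.106.

0.106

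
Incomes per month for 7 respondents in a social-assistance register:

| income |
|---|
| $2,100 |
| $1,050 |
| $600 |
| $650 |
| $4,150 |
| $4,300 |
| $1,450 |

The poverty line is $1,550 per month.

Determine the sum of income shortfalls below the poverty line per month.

Incomes under z: $600, $650, $1,050, $1,450 (q = 4 of N = 7).
Individual gaps: 1550−600 = 950; 1550−650 = 900; 1550−1050 = 500; 1550−1450 = 100.
Aggregate gap = $2,450.

$2,450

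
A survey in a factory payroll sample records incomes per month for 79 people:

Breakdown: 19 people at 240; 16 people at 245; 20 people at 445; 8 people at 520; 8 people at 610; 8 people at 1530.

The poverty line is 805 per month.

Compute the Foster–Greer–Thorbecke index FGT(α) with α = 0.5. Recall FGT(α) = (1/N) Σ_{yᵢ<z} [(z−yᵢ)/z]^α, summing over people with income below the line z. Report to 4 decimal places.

Incomes under z: 19×240, 16×245, 20×445, 8×520, 8×610 (q = 71 of N = 79).
Relative gaps: (805−240)/805 = 0.7019 (×19); (805−245)/805 = 0.6957 (×16); (805−445)/805 = 0.4472 (×20); (805−520)/805 = 0.3540 (×8); (805−610)/805 = 0.2422 (×8).
Raised to α = 0.5: 0.83777 (×19); 0.83406 (×16); 0.66873 (×20); 0.59501 (×8); 0.49217 (×8).
Sum = 51.334765; FGT(0.5) = 51.334765 / 79 = 0.6498.

0.6498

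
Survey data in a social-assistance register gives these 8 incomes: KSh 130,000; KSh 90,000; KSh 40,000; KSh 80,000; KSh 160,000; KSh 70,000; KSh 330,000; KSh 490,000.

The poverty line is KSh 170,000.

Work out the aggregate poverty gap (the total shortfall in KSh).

Below z: KSh 40,000, KSh 70,000, KSh 80,000, KSh 90,000, KSh 130,000, KSh 160,000 (q = 6 of N = 8).
Individual gaps: 170000−40000 = 130000; 170000−70000 = 100000; 170000−80000 = 90000; 170000−90000 = 80000; 170000−130000 = 40000; 170000−160000 = 10000.
Aggregate gap = KSh 450,000.

KSh 450,000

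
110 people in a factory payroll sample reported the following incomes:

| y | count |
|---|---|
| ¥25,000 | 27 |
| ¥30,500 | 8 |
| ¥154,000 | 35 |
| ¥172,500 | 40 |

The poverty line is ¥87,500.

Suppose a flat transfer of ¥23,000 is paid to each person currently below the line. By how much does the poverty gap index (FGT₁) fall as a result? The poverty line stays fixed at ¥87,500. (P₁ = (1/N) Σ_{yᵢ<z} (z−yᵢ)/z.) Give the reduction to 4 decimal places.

0.0836

Before: below the line — 27×¥25,000, 8×¥30,500; poverty gap index (FGT₁) = 0.222701.
After the ¥23,000 transfer: below the line — 27×¥48,000, 8×¥53,500; poverty gap index (FGT₁) = 0.139065.
Reduction = 0.222701 − 0.139065 = 0.0836.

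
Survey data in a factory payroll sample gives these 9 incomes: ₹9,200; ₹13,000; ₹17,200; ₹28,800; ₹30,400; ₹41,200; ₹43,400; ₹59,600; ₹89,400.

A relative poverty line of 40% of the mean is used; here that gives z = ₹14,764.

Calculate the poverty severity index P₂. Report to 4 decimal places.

0.0174

Below z: ₹9,200, ₹13,000 (q = 2 of N = 9).
Gap ratios (z−y)/z: (14764−9200)/14764 = 0.3769; (14764−13000)/14764 = 0.1195.
Squared: 0.1420; 0.0143.
Sum = 0.156301; P₂ = 0.156301 / 9 = 0.0174.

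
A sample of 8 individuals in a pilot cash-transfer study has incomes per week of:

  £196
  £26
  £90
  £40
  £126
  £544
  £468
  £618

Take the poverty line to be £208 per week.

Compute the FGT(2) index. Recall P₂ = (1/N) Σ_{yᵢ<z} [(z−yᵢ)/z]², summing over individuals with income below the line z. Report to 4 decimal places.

0.2373

Incomes under z: £26, £40, £90, £126, £196 (q = 5 of N = 8).
Shortfall ratios: (208−26)/208 = 0.8750; (208−40)/208 = 0.8077; (208−90)/208 = 0.5673; (208−126)/208 = 0.3942; (208−196)/208 = 0.0577.
Squared: 0.7656; 0.6524; 0.3218; 0.1554; 0.0033.
Sum = 1.898576; P₂ = 1.898576 / 8 = 0.2373.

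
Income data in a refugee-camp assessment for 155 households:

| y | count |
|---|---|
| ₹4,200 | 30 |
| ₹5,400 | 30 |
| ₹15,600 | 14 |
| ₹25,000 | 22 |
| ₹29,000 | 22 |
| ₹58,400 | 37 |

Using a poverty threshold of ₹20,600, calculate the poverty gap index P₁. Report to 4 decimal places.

0.3188

Poor units: 30×₹4,200, 30×₹5,400, 14×₹15,600 (q = 74 of N = 155).
Relative gaps: (20600−4200)/20600 = 0.7961 (×30); (20600−5400)/20600 = 0.7379 (×30); (20600−15600)/20600 = 0.2427 (×14).
Sum of shortfalls = 49.417476; P₁ averages over all N: 49.417476 / 155 = 0.3188.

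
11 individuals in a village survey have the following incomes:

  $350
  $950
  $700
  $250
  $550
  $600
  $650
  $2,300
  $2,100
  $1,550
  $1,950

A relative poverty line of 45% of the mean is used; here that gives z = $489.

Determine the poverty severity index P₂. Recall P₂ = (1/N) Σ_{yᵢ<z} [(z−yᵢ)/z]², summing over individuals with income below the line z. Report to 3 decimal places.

0.029

Below the line: $250, $350 (q = 2 of N = 11).
Relative gaps: (489−250)/489 = 0.4888; (489−350)/489 = 0.2843.
Squared: 0.2389; 0.0808.
Sum = 0.319679; P₂ = 0.319679 / 11 = 0.029.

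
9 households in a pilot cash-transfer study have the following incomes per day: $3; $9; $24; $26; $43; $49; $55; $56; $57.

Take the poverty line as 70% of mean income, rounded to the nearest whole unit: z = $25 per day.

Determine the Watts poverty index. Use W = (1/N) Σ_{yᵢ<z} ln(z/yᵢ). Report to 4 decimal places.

0.3536

Below z: $3, $9, $24 (q = 3 of N = 9).
Log gaps: ln(25/3) = 2.1203; ln(25/9) = 1.0217; ln(25/24) = 0.0408.
W = 3.182737 / 9 = 0.3536.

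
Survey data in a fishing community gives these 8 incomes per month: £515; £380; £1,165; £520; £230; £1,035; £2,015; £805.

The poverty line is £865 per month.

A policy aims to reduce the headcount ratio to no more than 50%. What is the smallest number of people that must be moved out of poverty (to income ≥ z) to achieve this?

5 of the 8 people are poor, so H = 5/8 = 0.625.
A headcount ratio of at most 50% allows at most ⌊0.50 × 8⌋ = 4 poor people.
So at least 5 − 4 = 1 must be lifted.

1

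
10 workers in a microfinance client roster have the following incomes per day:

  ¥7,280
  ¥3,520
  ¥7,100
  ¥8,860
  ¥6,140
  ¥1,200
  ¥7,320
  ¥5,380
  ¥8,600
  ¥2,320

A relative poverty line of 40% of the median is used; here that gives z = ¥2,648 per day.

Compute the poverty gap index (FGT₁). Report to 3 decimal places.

Below z: ¥1,200, ¥2,320 (q = 2 of N = 10).
Normalized shortfalls: (2648−1200)/2648 = 0.5468; (2648−2320)/2648 = 0.1239.
Sum of shortfalls = 0.670695; P₁ averages over all N: 0.670695 / 10 = 0.067.

0.067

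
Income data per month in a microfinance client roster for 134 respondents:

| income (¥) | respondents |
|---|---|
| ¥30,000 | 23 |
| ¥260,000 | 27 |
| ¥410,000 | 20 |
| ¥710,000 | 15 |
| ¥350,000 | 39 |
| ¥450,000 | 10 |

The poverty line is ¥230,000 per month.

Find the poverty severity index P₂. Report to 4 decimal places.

Below the line: 23×¥30,000 (q = 23 of N = 134).
Shortfall ratios: (230000−30000)/230000 = 0.8696 (×23).
Squared: 0.7561 (×23).
Sum = 17.391304; P₂ = 17.391304 / 134 = 0.1298.

0.1298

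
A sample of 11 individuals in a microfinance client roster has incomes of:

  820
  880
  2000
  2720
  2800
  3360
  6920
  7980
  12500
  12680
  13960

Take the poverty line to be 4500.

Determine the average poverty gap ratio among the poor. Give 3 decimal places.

0.534

Poor units: 820, 880, 2000, 2720, 2800, 3360 (q = 6 of N = 11).
Relative gaps: 0.8178, 0.8044, 0.5556, 0.3956, 0.3778, 0.2533; sum = 3.204444.
I averages over the q = 6 poor units only: 3.204444 / 6 = 0.534.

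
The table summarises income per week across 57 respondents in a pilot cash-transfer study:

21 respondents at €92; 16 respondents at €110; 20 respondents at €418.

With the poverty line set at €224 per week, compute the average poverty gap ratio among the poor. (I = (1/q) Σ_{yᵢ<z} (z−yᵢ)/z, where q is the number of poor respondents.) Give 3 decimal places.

Below the line: 21×€92, 16×€110 (q = 37 of N = 57).
Shortfall ratios (z−y)/z: 0.5893 (×21), 0.5089 (×16); sum = 20.517857.
The income-gap ratio divides by q (the poor only): 20.517857 / 37 = 0.555.

0.555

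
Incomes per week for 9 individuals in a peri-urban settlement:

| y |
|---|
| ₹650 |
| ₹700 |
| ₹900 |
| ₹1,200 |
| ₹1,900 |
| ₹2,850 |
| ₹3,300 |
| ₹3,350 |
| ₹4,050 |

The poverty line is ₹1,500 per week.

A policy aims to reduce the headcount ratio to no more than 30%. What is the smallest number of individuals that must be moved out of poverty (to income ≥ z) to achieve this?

4 of the 9 individuals are poor, so H = 4/9 = 0.444.
A headcount ratio of at most 30% allows at most ⌊0.30 × 9⌋ = 2 poor individuals.
So at least 4 − 2 = 2 must be lifted.

2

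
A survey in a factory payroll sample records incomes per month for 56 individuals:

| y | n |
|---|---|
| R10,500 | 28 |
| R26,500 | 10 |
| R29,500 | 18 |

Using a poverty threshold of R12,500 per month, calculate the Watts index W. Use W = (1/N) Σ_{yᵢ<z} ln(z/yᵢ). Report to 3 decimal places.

Poor units: 28×R10,500 (q = 28 of N = 56).
Log gaps: ln(12500/10500) = 0.1744 (×28).
W = 4.881895 / 56 = 0.087.

0.087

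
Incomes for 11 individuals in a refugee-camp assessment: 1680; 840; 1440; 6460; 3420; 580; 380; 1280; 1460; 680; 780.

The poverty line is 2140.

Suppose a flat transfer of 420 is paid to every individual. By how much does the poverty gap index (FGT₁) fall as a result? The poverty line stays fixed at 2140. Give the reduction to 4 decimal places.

0.1606

Before: below the line — 380, 580, 680, 780, 840, 1280, 1440, 1460, 1680; poverty gap index (FGT₁) = 0.430756.
After the 420 transfer: below the line — 800, 1000, 1100, 1200, 1260, 1700, 1860, 1880, 2100; poverty gap index (FGT₁) = 0.270178.
Reduction = 0.430756 − 0.270178 = 0.1606.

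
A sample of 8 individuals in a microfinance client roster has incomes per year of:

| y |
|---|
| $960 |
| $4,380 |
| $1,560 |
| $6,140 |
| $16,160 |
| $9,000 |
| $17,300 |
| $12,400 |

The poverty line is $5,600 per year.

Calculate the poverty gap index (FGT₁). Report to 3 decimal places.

Below the line: $960, $1,560, $4,380 (q = 3 of N = 8).
Gap ratios (z−y)/z: (5600−960)/5600 = 0.8286; (5600−1560)/5600 = 0.7214; (5600−4380)/5600 = 0.2179.
Σ = 1.767857. Dividing by the full population N = 8 gives P₁ = 0.221.

0.221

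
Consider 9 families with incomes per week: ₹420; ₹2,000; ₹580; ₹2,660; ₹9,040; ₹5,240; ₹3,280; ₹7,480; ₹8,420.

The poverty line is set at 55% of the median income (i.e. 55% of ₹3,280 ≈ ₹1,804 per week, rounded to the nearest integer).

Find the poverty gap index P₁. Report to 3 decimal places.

Below the line: ₹420, ₹580 (q = 2 of N = 9).
Normalized shortfalls: (1804−420)/1804 = 0.7672; (1804−580)/1804 = 0.6785.
Σ = 1.445676. Dividing by the full population N = 9 gives P₁ = 0.161.

0.161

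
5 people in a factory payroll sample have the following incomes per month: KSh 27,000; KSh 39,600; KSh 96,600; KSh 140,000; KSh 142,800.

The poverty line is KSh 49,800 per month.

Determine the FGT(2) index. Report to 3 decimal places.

0.050

Below the line: KSh 27,000, KSh 39,600 (q = 2 of N = 5).
Shortfall ratios: (49800−27000)/49800 = 0.4578; (49800−39600)/49800 = 0.2048.
Squared: 0.2096; 0.0420.
Sum = 0.251560; P₂ = 0.251560 / 5 = 0.050.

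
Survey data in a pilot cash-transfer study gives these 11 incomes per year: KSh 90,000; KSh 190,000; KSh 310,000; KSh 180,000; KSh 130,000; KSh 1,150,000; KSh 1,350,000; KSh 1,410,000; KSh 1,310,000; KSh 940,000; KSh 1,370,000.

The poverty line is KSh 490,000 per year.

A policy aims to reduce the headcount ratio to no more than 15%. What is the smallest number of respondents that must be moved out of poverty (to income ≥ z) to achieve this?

Currently q = 5 of N = 11 are below the line (H = 0.455).
A headcount ratio of at most 15% allows at most ⌊0.15 × 11⌋ = 1 poor respondents.
So at least 5 − 1 = 4 must be lifted.

4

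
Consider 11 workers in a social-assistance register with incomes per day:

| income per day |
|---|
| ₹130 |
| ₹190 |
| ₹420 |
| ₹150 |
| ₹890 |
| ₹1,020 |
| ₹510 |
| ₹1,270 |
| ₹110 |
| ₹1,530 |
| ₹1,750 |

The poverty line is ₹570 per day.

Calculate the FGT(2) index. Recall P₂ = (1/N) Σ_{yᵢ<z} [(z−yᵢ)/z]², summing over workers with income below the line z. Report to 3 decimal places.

Below the line: ₹110, ₹130, ₹150, ₹190, ₹420, ₹510 (q = 6 of N = 11).
Relative gaps: (570−110)/570 = 0.8070; (570−130)/570 = 0.7719; (570−150)/570 = 0.7368; (570−190)/570 = 0.6667; (570−420)/570 = 0.2632; (570−510)/570 = 0.1053.
Squared: 0.6513; 0.5959; 0.5429; 0.4444; 0.0693; 0.0111.
Sum = 2.314866; P₂ = 2.314866 / 11 = 0.210.

0.210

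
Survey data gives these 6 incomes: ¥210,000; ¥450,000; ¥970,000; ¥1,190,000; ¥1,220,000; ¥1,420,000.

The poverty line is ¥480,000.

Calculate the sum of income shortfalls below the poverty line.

¥300,000

Below the line: ¥210,000, ¥450,000 (q = 2 of N = 6).
Individual gaps: 480000−210000 = 270000; 480000−450000 = 30000.
Aggregate gap = ¥300,000.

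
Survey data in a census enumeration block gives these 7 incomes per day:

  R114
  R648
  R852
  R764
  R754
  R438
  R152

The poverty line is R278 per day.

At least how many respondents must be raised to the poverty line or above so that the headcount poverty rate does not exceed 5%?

2 of the 7 respondents are poor, so H = 2/7 = 0.286.
A headcount ratio of at most 5% allows at most ⌊0.05 × 7⌋ = 0 poor respondents.
So at least 2 − 0 = 2 must be lifted.

2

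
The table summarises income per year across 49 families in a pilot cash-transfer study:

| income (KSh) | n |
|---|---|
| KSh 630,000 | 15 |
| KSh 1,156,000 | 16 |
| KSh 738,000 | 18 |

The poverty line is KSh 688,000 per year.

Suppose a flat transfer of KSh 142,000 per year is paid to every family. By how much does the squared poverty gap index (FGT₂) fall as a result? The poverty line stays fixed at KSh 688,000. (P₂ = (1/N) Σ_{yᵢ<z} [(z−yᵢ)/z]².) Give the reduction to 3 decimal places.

0.002

Before: below the line — 15×KSh 630,000; squared poverty gap index (FGT₂) = 0.00218.
After the KSh 142,000 transfer: below the line — none; squared poverty gap index (FGT₂) = 0.00000.
Reduction = 0.00218 − 0.00000 = 0.002.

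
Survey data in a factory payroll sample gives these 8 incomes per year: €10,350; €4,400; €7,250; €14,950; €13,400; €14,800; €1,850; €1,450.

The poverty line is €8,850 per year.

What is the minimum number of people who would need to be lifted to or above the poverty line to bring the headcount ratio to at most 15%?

Currently q = 4 of N = 8 are below the line (H = 0.500).
A headcount ratio of at most 15% allows at most ⌊0.15 × 8⌋ = 1 poor people.
So at least 4 − 1 = 3 must be lifted.

3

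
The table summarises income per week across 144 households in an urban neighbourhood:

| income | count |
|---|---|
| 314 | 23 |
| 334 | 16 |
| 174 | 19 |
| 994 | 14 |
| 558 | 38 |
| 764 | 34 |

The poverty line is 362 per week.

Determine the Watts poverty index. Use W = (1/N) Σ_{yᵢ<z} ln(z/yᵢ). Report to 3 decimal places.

0.128

Below z: 19×174, 23×314, 16×334 (q = 58 of N = 144).
ln(z/y) terms: ln(362/174) = 0.7326 (×19); ln(362/314) = 0.1423 (×23); ln(362/334) = 0.0805 (×16).
W = 18.479019 / 144 = 0.128.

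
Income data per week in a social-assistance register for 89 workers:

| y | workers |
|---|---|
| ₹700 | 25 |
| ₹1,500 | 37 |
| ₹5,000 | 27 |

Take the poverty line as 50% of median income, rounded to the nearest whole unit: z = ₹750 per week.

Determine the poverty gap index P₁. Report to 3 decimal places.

0.019

Poor units: 25×₹700 (q = 25 of N = 89).
Shortfall ratios: (750−700)/750 = 0.0667 (×25).
Σ = 1.666667. Dividing by the full population N = 89 gives P₁ = 0.019.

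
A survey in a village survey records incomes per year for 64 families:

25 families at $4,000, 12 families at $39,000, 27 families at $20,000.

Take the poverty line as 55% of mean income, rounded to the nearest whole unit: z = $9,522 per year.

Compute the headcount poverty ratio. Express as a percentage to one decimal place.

25 of the 64 families have income below $9,522.
H = 25/64 = 39.1%.

39.1%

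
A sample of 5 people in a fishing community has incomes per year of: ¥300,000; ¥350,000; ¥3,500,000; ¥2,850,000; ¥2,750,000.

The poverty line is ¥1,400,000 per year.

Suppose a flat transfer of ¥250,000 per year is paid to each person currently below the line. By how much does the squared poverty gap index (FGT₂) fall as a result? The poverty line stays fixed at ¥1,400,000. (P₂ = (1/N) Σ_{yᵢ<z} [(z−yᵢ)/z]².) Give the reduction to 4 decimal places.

Before: below the line — ¥300,000, ¥350,000; squared poverty gap index (FGT₂) = 0.235969.
After the ¥250,000 transfer: below the line — ¥550,000, ¥600,000; squared poverty gap index (FGT₂) = 0.139031.
Reduction = 0.235969 − 0.139031 = 0.0969.

0.0969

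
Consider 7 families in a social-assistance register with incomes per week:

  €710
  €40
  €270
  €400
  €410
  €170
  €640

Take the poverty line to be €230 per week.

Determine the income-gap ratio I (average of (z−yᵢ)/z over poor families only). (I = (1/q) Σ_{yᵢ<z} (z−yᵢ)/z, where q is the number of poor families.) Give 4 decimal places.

Poor units: €40, €170 (q = 2 of N = 7).
Shortfall ratios (z−y)/z: 0.8261, 0.2609; sum = 1.086957.
I averages over the q = 2 poor units only: 1.086957 / 2 = 0.5435.

0.5435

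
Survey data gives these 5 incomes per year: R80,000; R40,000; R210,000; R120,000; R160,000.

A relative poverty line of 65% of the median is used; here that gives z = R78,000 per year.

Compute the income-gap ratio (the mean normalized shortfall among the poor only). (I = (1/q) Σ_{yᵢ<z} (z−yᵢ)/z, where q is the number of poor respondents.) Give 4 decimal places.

0.4872

Below z: R40,000 (q = 1 of N = 5).
Relative gaps: 0.4872; sum = 0.487179.
I averages over the q = 1 poor units only: 0.487179 / 1 = 0.4872.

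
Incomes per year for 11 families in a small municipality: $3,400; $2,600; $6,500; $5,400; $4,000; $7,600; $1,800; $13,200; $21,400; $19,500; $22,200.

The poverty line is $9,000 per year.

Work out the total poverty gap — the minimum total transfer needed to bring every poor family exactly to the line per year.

$31,700

Below the line: $1,800, $2,600, $3,400, $4,000, $5,400, $6,500, $7,600 (q = 7 of N = 11).
Individual gaps: 9000−1800 = 7200; 9000−2600 = 6400; 9000−3400 = 5600; 9000−4000 = 5000; 9000−5400 = 3600; 9000−6500 = 2500; 9000−7600 = 1400.
Aggregate gap = $31,700.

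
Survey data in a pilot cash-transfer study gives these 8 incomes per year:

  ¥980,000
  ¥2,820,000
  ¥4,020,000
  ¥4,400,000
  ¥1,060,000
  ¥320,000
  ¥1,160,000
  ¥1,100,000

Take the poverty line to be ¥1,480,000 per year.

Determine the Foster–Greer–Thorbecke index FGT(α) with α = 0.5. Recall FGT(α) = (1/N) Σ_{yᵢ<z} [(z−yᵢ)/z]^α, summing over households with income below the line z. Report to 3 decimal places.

Incomes under z: ¥320,000, ¥980,000, ¥1,060,000, ¥1,100,000, ¥1,160,000 (q = 5 of N = 8).
Shortfall ratios: (1480000−320000)/1480000 = 0.7838; (1480000−980000)/1480000 = 0.3378; (1480000−1060000)/1480000 = 0.2838; (1480000−1100000)/1480000 = 0.2568; (1480000−1160000)/1480000 = 0.2162.
Raised to α = 0.5: 0.88532; 0.58124; 0.53271; 0.50671; 0.46499.
Sum = 2.970970; FGT(0.5) = 2.970970 / 8 = 0.371.

0.371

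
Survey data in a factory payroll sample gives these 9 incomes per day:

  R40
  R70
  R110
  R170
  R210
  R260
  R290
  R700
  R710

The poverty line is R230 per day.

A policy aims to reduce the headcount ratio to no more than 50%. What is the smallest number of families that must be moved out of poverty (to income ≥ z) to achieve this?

Currently q = 5 of N = 9 are below the line (H = 0.556).
A headcount ratio of at most 50% allows at most ⌊0.50 × 9⌋ = 4 poor families.
So at least 5 − 4 = 1 must be lifted.

1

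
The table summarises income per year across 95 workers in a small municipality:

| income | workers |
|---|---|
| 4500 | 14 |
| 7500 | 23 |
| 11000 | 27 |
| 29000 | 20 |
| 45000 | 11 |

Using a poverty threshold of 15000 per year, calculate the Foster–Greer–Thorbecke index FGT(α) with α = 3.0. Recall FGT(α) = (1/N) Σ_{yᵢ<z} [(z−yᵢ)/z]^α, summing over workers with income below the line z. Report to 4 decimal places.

0.0862

Poor units: 14×4500, 23×7500, 27×11000 (q = 64 of N = 95).
Shortfall ratios: (15000−4500)/15000 = 0.7000 (×14); (15000−7500)/15000 = 0.5000 (×23); (15000−11000)/15000 = 0.2667 (×27).
Raised to α = 3.0: 0.34300 (×14); 0.12500 (×23); 0.01896 (×27).
Sum = 8.189000; FGT(3.0) = 8.189000 / 95 = 0.0862.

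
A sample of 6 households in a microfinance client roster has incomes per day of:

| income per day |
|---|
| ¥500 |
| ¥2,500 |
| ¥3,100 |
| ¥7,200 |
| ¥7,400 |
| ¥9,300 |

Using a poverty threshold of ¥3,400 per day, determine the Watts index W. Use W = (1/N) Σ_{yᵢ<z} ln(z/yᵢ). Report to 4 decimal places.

Incomes under z: ¥500, ¥2,500, ¥3,100 (q = 3 of N = 6).
ln(z/y) terms: ln(3400/500) = 1.9169; ln(3400/2500) = 0.3075; ln(3400/3100) = 0.0924.
W = 2.316781 / 6 = 0.3861.

0.3861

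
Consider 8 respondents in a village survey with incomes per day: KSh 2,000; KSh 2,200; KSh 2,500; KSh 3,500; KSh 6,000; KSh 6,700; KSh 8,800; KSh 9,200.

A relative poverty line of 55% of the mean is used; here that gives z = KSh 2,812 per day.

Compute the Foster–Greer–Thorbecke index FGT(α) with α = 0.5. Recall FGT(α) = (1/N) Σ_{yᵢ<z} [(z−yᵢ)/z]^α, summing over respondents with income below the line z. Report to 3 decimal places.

0.167

Below the line: KSh 2,000, KSh 2,200, KSh 2,500 (q = 3 of N = 8).
Normalized shortfalls: (2812−2000)/2812 = 0.2888; (2812−2200)/2812 = 0.2176; (2812−2500)/2812 = 0.1110.
Raised to α = 0.5: 0.53737; 0.46652; 0.33310.
Sum = 1.336980; FGT(0.5) = 1.336980 / 8 = 0.167.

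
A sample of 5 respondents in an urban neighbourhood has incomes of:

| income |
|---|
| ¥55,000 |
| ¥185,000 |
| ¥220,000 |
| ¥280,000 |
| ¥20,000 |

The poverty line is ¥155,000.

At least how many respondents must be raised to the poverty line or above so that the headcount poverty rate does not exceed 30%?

Currently q = 2 of N = 5 are below the line (H = 0.400).
A headcount ratio of at most 30% allows at most ⌊0.30 × 5⌋ = 1 poor respondents.
So at least 2 − 1 = 1 must be lifted.

1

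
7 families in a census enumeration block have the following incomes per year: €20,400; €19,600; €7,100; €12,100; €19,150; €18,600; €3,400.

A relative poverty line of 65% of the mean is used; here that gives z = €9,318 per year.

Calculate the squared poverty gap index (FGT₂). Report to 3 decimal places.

0.066

Below the line: €3,400, €7,100 (q = 2 of N = 7).
Shortfall ratios: (9318−3400)/9318 = 0.6351; (9318−7100)/9318 = 0.2380.
Squared: 0.4034; 0.0567.
Sum = 0.460031; P₂ = 0.460031 / 7 = 0.066.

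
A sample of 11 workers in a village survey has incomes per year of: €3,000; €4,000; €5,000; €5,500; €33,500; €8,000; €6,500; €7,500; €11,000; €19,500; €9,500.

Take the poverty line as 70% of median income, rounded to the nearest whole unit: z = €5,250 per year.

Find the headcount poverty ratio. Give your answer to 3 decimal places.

0.273

3 of the 11 workers have income below €5,250.
H = 3/11 = 0.273.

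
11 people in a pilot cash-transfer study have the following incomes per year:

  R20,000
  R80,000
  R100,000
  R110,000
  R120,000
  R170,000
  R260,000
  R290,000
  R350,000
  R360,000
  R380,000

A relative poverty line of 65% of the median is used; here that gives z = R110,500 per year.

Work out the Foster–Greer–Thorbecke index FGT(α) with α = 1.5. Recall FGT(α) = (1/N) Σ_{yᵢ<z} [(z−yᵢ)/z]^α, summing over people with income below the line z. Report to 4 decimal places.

0.0833

Below the line: R20,000, R80,000, R100,000, R110,000 (q = 4 of N = 11).
Relative gaps: (110500−20000)/110500 = 0.8190; (110500−80000)/110500 = 0.2760; (110500−100000)/110500 = 0.0950; (110500−110000)/110500 = 0.0045.
Raised to α = 1.5: 0.74119; 0.14501; 0.02929; 0.00030.
Sum = 0.915798; FGT(1.5) = 0.915798 / 11 = 0.0833.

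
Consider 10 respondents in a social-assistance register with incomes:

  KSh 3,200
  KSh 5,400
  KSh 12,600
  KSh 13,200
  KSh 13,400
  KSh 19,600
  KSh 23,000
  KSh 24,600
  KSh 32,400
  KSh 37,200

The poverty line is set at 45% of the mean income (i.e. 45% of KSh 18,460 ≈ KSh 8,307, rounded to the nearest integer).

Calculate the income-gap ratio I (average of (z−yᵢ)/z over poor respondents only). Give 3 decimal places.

0.482

Poor units: KSh 3,200, KSh 5,400 (q = 2 of N = 10).
Shortfall ratios (z−y)/z: 0.6148, 0.3499; sum = 0.964729.
I averages over the q = 2 poor units only: 0.964729 / 2 = 0.482.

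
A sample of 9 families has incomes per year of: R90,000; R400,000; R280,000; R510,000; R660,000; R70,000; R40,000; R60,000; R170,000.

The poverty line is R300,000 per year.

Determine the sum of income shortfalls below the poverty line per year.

Below the line: R40,000, R60,000, R70,000, R90,000, R170,000, R280,000 (q = 6 of N = 9).
Individual gaps: 300000−40000 = 260000; 300000−60000 = 240000; 300000−70000 = 230000; 300000−90000 = 210000; 300000−170000 = 130000; 300000−280000 = 20000.
Aggregate gap = R1,090,000.

R1,090,000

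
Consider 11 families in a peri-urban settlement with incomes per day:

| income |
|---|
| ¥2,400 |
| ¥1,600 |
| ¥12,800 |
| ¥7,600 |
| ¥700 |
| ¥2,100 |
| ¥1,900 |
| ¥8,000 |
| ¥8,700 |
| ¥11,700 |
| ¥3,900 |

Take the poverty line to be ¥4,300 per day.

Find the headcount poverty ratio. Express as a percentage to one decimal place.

54.5%

6 of the 11 families have income below ¥4,300.
H = 6/11 = 54.5%.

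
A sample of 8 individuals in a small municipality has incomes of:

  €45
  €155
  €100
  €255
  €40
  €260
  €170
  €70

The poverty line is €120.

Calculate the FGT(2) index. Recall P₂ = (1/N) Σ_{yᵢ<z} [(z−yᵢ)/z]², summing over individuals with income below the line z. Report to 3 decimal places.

0.130

Incomes under z: €40, €45, €70, €100 (q = 4 of N = 8).
Normalized shortfalls: (120−40)/120 = 0.6667; (120−45)/120 = 0.6250; (120−70)/120 = 0.4167; (120−100)/120 = 0.1667.
Squared: 0.4444; 0.3906; 0.1736; 0.0278.
Sum = 1.036458; P₂ = 1.036458 / 8 = 0.130.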